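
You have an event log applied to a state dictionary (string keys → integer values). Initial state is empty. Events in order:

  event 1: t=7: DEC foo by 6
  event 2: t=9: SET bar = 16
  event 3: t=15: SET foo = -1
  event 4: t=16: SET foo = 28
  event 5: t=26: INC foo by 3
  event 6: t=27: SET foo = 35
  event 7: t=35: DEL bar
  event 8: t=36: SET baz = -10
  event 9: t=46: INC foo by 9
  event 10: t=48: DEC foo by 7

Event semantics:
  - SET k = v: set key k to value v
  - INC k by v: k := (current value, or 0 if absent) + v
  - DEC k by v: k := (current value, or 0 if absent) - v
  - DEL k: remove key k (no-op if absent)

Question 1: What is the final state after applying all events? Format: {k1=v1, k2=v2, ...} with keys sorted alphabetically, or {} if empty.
Answer: {baz=-10, foo=37}

Derivation:
  after event 1 (t=7: DEC foo by 6): {foo=-6}
  after event 2 (t=9: SET bar = 16): {bar=16, foo=-6}
  after event 3 (t=15: SET foo = -1): {bar=16, foo=-1}
  after event 4 (t=16: SET foo = 28): {bar=16, foo=28}
  after event 5 (t=26: INC foo by 3): {bar=16, foo=31}
  after event 6 (t=27: SET foo = 35): {bar=16, foo=35}
  after event 7 (t=35: DEL bar): {foo=35}
  after event 8 (t=36: SET baz = -10): {baz=-10, foo=35}
  after event 9 (t=46: INC foo by 9): {baz=-10, foo=44}
  after event 10 (t=48: DEC foo by 7): {baz=-10, foo=37}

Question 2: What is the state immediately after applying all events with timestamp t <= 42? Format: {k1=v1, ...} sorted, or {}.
Answer: {baz=-10, foo=35}

Derivation:
Apply events with t <= 42 (8 events):
  after event 1 (t=7: DEC foo by 6): {foo=-6}
  after event 2 (t=9: SET bar = 16): {bar=16, foo=-6}
  after event 3 (t=15: SET foo = -1): {bar=16, foo=-1}
  after event 4 (t=16: SET foo = 28): {bar=16, foo=28}
  after event 5 (t=26: INC foo by 3): {bar=16, foo=31}
  after event 6 (t=27: SET foo = 35): {bar=16, foo=35}
  after event 7 (t=35: DEL bar): {foo=35}
  after event 8 (t=36: SET baz = -10): {baz=-10, foo=35}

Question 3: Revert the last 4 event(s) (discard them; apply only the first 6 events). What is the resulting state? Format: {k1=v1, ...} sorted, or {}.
Keep first 6 events (discard last 4):
  after event 1 (t=7: DEC foo by 6): {foo=-6}
  after event 2 (t=9: SET bar = 16): {bar=16, foo=-6}
  after event 3 (t=15: SET foo = -1): {bar=16, foo=-1}
  after event 4 (t=16: SET foo = 28): {bar=16, foo=28}
  after event 5 (t=26: INC foo by 3): {bar=16, foo=31}
  after event 6 (t=27: SET foo = 35): {bar=16, foo=35}

Answer: {bar=16, foo=35}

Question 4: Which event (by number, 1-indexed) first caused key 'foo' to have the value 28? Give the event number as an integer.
Looking for first event where foo becomes 28:
  event 1: foo = -6
  event 2: foo = -6
  event 3: foo = -1
  event 4: foo -1 -> 28  <-- first match

Answer: 4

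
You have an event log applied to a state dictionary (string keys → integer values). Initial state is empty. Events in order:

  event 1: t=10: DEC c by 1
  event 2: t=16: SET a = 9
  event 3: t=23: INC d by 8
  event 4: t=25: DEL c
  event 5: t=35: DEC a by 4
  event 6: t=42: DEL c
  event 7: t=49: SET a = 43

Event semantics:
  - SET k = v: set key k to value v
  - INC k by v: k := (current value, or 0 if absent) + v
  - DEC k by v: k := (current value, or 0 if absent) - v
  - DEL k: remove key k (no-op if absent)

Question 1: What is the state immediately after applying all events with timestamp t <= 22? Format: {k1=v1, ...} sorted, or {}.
Apply events with t <= 22 (2 events):
  after event 1 (t=10: DEC c by 1): {c=-1}
  after event 2 (t=16: SET a = 9): {a=9, c=-1}

Answer: {a=9, c=-1}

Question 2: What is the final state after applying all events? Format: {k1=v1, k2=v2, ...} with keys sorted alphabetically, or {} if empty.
Answer: {a=43, d=8}

Derivation:
  after event 1 (t=10: DEC c by 1): {c=-1}
  after event 2 (t=16: SET a = 9): {a=9, c=-1}
  after event 3 (t=23: INC d by 8): {a=9, c=-1, d=8}
  after event 4 (t=25: DEL c): {a=9, d=8}
  after event 5 (t=35: DEC a by 4): {a=5, d=8}
  after event 6 (t=42: DEL c): {a=5, d=8}
  after event 7 (t=49: SET a = 43): {a=43, d=8}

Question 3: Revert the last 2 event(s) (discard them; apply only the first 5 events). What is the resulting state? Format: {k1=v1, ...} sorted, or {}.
Answer: {a=5, d=8}

Derivation:
Keep first 5 events (discard last 2):
  after event 1 (t=10: DEC c by 1): {c=-1}
  after event 2 (t=16: SET a = 9): {a=9, c=-1}
  after event 3 (t=23: INC d by 8): {a=9, c=-1, d=8}
  after event 4 (t=25: DEL c): {a=9, d=8}
  after event 5 (t=35: DEC a by 4): {a=5, d=8}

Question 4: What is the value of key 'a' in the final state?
Answer: 43

Derivation:
Track key 'a' through all 7 events:
  event 1 (t=10: DEC c by 1): a unchanged
  event 2 (t=16: SET a = 9): a (absent) -> 9
  event 3 (t=23: INC d by 8): a unchanged
  event 4 (t=25: DEL c): a unchanged
  event 5 (t=35: DEC a by 4): a 9 -> 5
  event 6 (t=42: DEL c): a unchanged
  event 7 (t=49: SET a = 43): a 5 -> 43
Final: a = 43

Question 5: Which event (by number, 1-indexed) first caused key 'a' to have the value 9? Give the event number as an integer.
Answer: 2

Derivation:
Looking for first event where a becomes 9:
  event 2: a (absent) -> 9  <-- first match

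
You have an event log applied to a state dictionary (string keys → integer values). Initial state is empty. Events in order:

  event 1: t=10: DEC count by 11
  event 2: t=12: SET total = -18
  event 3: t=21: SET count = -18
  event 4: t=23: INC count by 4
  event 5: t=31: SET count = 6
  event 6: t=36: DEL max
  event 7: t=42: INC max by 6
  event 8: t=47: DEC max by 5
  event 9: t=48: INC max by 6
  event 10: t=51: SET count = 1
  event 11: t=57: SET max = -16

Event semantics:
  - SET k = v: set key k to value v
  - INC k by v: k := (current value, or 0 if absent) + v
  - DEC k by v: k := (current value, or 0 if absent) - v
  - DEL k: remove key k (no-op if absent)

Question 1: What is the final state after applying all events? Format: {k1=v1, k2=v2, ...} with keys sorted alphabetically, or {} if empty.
  after event 1 (t=10: DEC count by 11): {count=-11}
  after event 2 (t=12: SET total = -18): {count=-11, total=-18}
  after event 3 (t=21: SET count = -18): {count=-18, total=-18}
  after event 4 (t=23: INC count by 4): {count=-14, total=-18}
  after event 5 (t=31: SET count = 6): {count=6, total=-18}
  after event 6 (t=36: DEL max): {count=6, total=-18}
  after event 7 (t=42: INC max by 6): {count=6, max=6, total=-18}
  after event 8 (t=47: DEC max by 5): {count=6, max=1, total=-18}
  after event 9 (t=48: INC max by 6): {count=6, max=7, total=-18}
  after event 10 (t=51: SET count = 1): {count=1, max=7, total=-18}
  after event 11 (t=57: SET max = -16): {count=1, max=-16, total=-18}

Answer: {count=1, max=-16, total=-18}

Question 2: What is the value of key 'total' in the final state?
Track key 'total' through all 11 events:
  event 1 (t=10: DEC count by 11): total unchanged
  event 2 (t=12: SET total = -18): total (absent) -> -18
  event 3 (t=21: SET count = -18): total unchanged
  event 4 (t=23: INC count by 4): total unchanged
  event 5 (t=31: SET count = 6): total unchanged
  event 6 (t=36: DEL max): total unchanged
  event 7 (t=42: INC max by 6): total unchanged
  event 8 (t=47: DEC max by 5): total unchanged
  event 9 (t=48: INC max by 6): total unchanged
  event 10 (t=51: SET count = 1): total unchanged
  event 11 (t=57: SET max = -16): total unchanged
Final: total = -18

Answer: -18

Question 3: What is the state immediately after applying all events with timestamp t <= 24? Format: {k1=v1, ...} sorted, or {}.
Answer: {count=-14, total=-18}

Derivation:
Apply events with t <= 24 (4 events):
  after event 1 (t=10: DEC count by 11): {count=-11}
  after event 2 (t=12: SET total = -18): {count=-11, total=-18}
  after event 3 (t=21: SET count = -18): {count=-18, total=-18}
  after event 4 (t=23: INC count by 4): {count=-14, total=-18}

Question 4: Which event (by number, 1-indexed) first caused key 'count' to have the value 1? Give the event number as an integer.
Looking for first event where count becomes 1:
  event 1: count = -11
  event 2: count = -11
  event 3: count = -18
  event 4: count = -14
  event 5: count = 6
  event 6: count = 6
  event 7: count = 6
  event 8: count = 6
  event 9: count = 6
  event 10: count 6 -> 1  <-- first match

Answer: 10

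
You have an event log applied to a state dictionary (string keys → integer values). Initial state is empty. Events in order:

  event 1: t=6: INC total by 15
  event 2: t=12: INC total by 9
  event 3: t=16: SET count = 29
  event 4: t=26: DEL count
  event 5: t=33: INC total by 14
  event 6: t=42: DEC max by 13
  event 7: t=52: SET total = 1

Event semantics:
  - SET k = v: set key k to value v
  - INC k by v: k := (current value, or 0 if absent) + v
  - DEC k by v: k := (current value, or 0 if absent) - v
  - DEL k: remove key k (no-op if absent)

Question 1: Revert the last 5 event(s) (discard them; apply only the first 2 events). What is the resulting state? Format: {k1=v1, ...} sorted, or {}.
Keep first 2 events (discard last 5):
  after event 1 (t=6: INC total by 15): {total=15}
  after event 2 (t=12: INC total by 9): {total=24}

Answer: {total=24}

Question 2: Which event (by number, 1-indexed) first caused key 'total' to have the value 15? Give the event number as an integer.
Answer: 1

Derivation:
Looking for first event where total becomes 15:
  event 1: total (absent) -> 15  <-- first match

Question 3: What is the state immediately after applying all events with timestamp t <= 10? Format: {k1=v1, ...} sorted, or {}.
Apply events with t <= 10 (1 events):
  after event 1 (t=6: INC total by 15): {total=15}

Answer: {total=15}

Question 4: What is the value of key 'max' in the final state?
Answer: -13

Derivation:
Track key 'max' through all 7 events:
  event 1 (t=6: INC total by 15): max unchanged
  event 2 (t=12: INC total by 9): max unchanged
  event 3 (t=16: SET count = 29): max unchanged
  event 4 (t=26: DEL count): max unchanged
  event 5 (t=33: INC total by 14): max unchanged
  event 6 (t=42: DEC max by 13): max (absent) -> -13
  event 7 (t=52: SET total = 1): max unchanged
Final: max = -13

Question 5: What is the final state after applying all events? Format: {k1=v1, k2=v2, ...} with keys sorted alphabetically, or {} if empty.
Answer: {max=-13, total=1}

Derivation:
  after event 1 (t=6: INC total by 15): {total=15}
  after event 2 (t=12: INC total by 9): {total=24}
  after event 3 (t=16: SET count = 29): {count=29, total=24}
  after event 4 (t=26: DEL count): {total=24}
  after event 5 (t=33: INC total by 14): {total=38}
  after event 6 (t=42: DEC max by 13): {max=-13, total=38}
  after event 7 (t=52: SET total = 1): {max=-13, total=1}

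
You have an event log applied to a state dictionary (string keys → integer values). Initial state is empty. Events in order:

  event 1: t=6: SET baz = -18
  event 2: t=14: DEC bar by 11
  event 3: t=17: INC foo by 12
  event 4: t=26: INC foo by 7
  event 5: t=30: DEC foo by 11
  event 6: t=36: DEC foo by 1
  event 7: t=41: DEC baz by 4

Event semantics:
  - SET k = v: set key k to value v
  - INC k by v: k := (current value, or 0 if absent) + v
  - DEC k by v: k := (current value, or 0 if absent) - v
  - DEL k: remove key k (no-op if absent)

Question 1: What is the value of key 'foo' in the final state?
Answer: 7

Derivation:
Track key 'foo' through all 7 events:
  event 1 (t=6: SET baz = -18): foo unchanged
  event 2 (t=14: DEC bar by 11): foo unchanged
  event 3 (t=17: INC foo by 12): foo (absent) -> 12
  event 4 (t=26: INC foo by 7): foo 12 -> 19
  event 5 (t=30: DEC foo by 11): foo 19 -> 8
  event 6 (t=36: DEC foo by 1): foo 8 -> 7
  event 7 (t=41: DEC baz by 4): foo unchanged
Final: foo = 7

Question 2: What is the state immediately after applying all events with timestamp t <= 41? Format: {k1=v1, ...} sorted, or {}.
Answer: {bar=-11, baz=-22, foo=7}

Derivation:
Apply events with t <= 41 (7 events):
  after event 1 (t=6: SET baz = -18): {baz=-18}
  after event 2 (t=14: DEC bar by 11): {bar=-11, baz=-18}
  after event 3 (t=17: INC foo by 12): {bar=-11, baz=-18, foo=12}
  after event 4 (t=26: INC foo by 7): {bar=-11, baz=-18, foo=19}
  after event 5 (t=30: DEC foo by 11): {bar=-11, baz=-18, foo=8}
  after event 6 (t=36: DEC foo by 1): {bar=-11, baz=-18, foo=7}
  after event 7 (t=41: DEC baz by 4): {bar=-11, baz=-22, foo=7}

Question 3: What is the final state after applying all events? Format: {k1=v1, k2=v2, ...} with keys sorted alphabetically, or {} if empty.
Answer: {bar=-11, baz=-22, foo=7}

Derivation:
  after event 1 (t=6: SET baz = -18): {baz=-18}
  after event 2 (t=14: DEC bar by 11): {bar=-11, baz=-18}
  after event 3 (t=17: INC foo by 12): {bar=-11, baz=-18, foo=12}
  after event 4 (t=26: INC foo by 7): {bar=-11, baz=-18, foo=19}
  after event 5 (t=30: DEC foo by 11): {bar=-11, baz=-18, foo=8}
  after event 6 (t=36: DEC foo by 1): {bar=-11, baz=-18, foo=7}
  after event 7 (t=41: DEC baz by 4): {bar=-11, baz=-22, foo=7}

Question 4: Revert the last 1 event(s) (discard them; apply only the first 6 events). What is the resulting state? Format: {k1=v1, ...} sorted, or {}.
Answer: {bar=-11, baz=-18, foo=7}

Derivation:
Keep first 6 events (discard last 1):
  after event 1 (t=6: SET baz = -18): {baz=-18}
  after event 2 (t=14: DEC bar by 11): {bar=-11, baz=-18}
  after event 3 (t=17: INC foo by 12): {bar=-11, baz=-18, foo=12}
  after event 4 (t=26: INC foo by 7): {bar=-11, baz=-18, foo=19}
  after event 5 (t=30: DEC foo by 11): {bar=-11, baz=-18, foo=8}
  after event 6 (t=36: DEC foo by 1): {bar=-11, baz=-18, foo=7}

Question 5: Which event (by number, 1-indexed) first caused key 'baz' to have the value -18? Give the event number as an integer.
Answer: 1

Derivation:
Looking for first event where baz becomes -18:
  event 1: baz (absent) -> -18  <-- first match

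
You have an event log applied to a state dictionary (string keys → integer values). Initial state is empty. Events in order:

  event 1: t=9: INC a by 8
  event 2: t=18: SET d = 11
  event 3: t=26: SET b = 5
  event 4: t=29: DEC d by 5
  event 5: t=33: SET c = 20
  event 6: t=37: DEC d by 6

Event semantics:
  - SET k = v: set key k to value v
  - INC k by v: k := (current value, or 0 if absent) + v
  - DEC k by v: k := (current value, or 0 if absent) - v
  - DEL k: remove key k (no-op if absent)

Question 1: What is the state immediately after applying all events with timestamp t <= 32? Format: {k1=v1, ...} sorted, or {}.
Apply events with t <= 32 (4 events):
  after event 1 (t=9: INC a by 8): {a=8}
  after event 2 (t=18: SET d = 11): {a=8, d=11}
  after event 3 (t=26: SET b = 5): {a=8, b=5, d=11}
  after event 4 (t=29: DEC d by 5): {a=8, b=5, d=6}

Answer: {a=8, b=5, d=6}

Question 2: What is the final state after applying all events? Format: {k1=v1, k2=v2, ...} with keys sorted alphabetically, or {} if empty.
Answer: {a=8, b=5, c=20, d=0}

Derivation:
  after event 1 (t=9: INC a by 8): {a=8}
  after event 2 (t=18: SET d = 11): {a=8, d=11}
  after event 3 (t=26: SET b = 5): {a=8, b=5, d=11}
  after event 4 (t=29: DEC d by 5): {a=8, b=5, d=6}
  after event 5 (t=33: SET c = 20): {a=8, b=5, c=20, d=6}
  after event 6 (t=37: DEC d by 6): {a=8, b=5, c=20, d=0}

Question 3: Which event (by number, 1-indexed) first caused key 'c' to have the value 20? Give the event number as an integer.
Looking for first event where c becomes 20:
  event 5: c (absent) -> 20  <-- first match

Answer: 5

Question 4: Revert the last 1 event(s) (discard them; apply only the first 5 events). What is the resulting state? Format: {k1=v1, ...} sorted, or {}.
Answer: {a=8, b=5, c=20, d=6}

Derivation:
Keep first 5 events (discard last 1):
  after event 1 (t=9: INC a by 8): {a=8}
  after event 2 (t=18: SET d = 11): {a=8, d=11}
  after event 3 (t=26: SET b = 5): {a=8, b=5, d=11}
  after event 4 (t=29: DEC d by 5): {a=8, b=5, d=6}
  after event 5 (t=33: SET c = 20): {a=8, b=5, c=20, d=6}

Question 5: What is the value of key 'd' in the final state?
Track key 'd' through all 6 events:
  event 1 (t=9: INC a by 8): d unchanged
  event 2 (t=18: SET d = 11): d (absent) -> 11
  event 3 (t=26: SET b = 5): d unchanged
  event 4 (t=29: DEC d by 5): d 11 -> 6
  event 5 (t=33: SET c = 20): d unchanged
  event 6 (t=37: DEC d by 6): d 6 -> 0
Final: d = 0

Answer: 0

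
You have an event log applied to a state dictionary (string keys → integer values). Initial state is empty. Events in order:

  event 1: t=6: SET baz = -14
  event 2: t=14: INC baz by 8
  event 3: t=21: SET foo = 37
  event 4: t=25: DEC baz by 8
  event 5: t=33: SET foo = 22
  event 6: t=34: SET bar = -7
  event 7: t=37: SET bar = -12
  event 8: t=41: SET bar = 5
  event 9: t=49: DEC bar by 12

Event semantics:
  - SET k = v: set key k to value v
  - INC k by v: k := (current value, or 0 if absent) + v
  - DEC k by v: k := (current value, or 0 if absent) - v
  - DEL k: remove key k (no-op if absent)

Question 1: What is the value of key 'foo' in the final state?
Track key 'foo' through all 9 events:
  event 1 (t=6: SET baz = -14): foo unchanged
  event 2 (t=14: INC baz by 8): foo unchanged
  event 3 (t=21: SET foo = 37): foo (absent) -> 37
  event 4 (t=25: DEC baz by 8): foo unchanged
  event 5 (t=33: SET foo = 22): foo 37 -> 22
  event 6 (t=34: SET bar = -7): foo unchanged
  event 7 (t=37: SET bar = -12): foo unchanged
  event 8 (t=41: SET bar = 5): foo unchanged
  event 9 (t=49: DEC bar by 12): foo unchanged
Final: foo = 22

Answer: 22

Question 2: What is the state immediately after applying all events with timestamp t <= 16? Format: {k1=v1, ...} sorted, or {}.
Apply events with t <= 16 (2 events):
  after event 1 (t=6: SET baz = -14): {baz=-14}
  after event 2 (t=14: INC baz by 8): {baz=-6}

Answer: {baz=-6}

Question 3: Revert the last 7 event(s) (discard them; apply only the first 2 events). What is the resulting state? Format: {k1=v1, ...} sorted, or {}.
Keep first 2 events (discard last 7):
  after event 1 (t=6: SET baz = -14): {baz=-14}
  after event 2 (t=14: INC baz by 8): {baz=-6}

Answer: {baz=-6}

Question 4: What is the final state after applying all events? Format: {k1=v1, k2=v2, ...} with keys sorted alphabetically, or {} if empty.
  after event 1 (t=6: SET baz = -14): {baz=-14}
  after event 2 (t=14: INC baz by 8): {baz=-6}
  after event 3 (t=21: SET foo = 37): {baz=-6, foo=37}
  after event 4 (t=25: DEC baz by 8): {baz=-14, foo=37}
  after event 5 (t=33: SET foo = 22): {baz=-14, foo=22}
  after event 6 (t=34: SET bar = -7): {bar=-7, baz=-14, foo=22}
  after event 7 (t=37: SET bar = -12): {bar=-12, baz=-14, foo=22}
  after event 8 (t=41: SET bar = 5): {bar=5, baz=-14, foo=22}
  after event 9 (t=49: DEC bar by 12): {bar=-7, baz=-14, foo=22}

Answer: {bar=-7, baz=-14, foo=22}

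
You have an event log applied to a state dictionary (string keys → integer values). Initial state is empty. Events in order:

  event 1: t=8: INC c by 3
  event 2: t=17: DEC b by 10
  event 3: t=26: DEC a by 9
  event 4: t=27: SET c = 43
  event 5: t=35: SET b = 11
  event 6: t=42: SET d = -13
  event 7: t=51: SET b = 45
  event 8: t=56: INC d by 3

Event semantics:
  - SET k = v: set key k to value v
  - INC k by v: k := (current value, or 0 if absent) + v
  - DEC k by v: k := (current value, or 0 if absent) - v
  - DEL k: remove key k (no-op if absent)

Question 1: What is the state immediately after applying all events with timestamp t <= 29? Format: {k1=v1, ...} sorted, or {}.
Answer: {a=-9, b=-10, c=43}

Derivation:
Apply events with t <= 29 (4 events):
  after event 1 (t=8: INC c by 3): {c=3}
  after event 2 (t=17: DEC b by 10): {b=-10, c=3}
  after event 3 (t=26: DEC a by 9): {a=-9, b=-10, c=3}
  after event 4 (t=27: SET c = 43): {a=-9, b=-10, c=43}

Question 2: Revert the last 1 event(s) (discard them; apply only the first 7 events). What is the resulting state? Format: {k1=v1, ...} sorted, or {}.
Keep first 7 events (discard last 1):
  after event 1 (t=8: INC c by 3): {c=3}
  after event 2 (t=17: DEC b by 10): {b=-10, c=3}
  after event 3 (t=26: DEC a by 9): {a=-9, b=-10, c=3}
  after event 4 (t=27: SET c = 43): {a=-9, b=-10, c=43}
  after event 5 (t=35: SET b = 11): {a=-9, b=11, c=43}
  after event 6 (t=42: SET d = -13): {a=-9, b=11, c=43, d=-13}
  after event 7 (t=51: SET b = 45): {a=-9, b=45, c=43, d=-13}

Answer: {a=-9, b=45, c=43, d=-13}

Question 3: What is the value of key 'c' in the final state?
Track key 'c' through all 8 events:
  event 1 (t=8: INC c by 3): c (absent) -> 3
  event 2 (t=17: DEC b by 10): c unchanged
  event 3 (t=26: DEC a by 9): c unchanged
  event 4 (t=27: SET c = 43): c 3 -> 43
  event 5 (t=35: SET b = 11): c unchanged
  event 6 (t=42: SET d = -13): c unchanged
  event 7 (t=51: SET b = 45): c unchanged
  event 8 (t=56: INC d by 3): c unchanged
Final: c = 43

Answer: 43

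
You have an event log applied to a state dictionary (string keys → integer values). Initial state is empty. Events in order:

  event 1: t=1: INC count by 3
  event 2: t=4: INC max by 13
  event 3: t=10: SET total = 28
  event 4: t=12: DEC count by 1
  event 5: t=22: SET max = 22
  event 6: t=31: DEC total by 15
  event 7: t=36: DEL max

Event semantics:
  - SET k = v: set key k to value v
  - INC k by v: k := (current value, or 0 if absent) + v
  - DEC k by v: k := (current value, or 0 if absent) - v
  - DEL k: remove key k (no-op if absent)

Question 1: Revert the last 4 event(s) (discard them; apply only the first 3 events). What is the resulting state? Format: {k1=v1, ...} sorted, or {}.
Answer: {count=3, max=13, total=28}

Derivation:
Keep first 3 events (discard last 4):
  after event 1 (t=1: INC count by 3): {count=3}
  after event 2 (t=4: INC max by 13): {count=3, max=13}
  after event 3 (t=10: SET total = 28): {count=3, max=13, total=28}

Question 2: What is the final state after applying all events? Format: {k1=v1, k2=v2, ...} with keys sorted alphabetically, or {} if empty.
  after event 1 (t=1: INC count by 3): {count=3}
  after event 2 (t=4: INC max by 13): {count=3, max=13}
  after event 3 (t=10: SET total = 28): {count=3, max=13, total=28}
  after event 4 (t=12: DEC count by 1): {count=2, max=13, total=28}
  after event 5 (t=22: SET max = 22): {count=2, max=22, total=28}
  after event 6 (t=31: DEC total by 15): {count=2, max=22, total=13}
  after event 7 (t=36: DEL max): {count=2, total=13}

Answer: {count=2, total=13}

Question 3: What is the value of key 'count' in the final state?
Answer: 2

Derivation:
Track key 'count' through all 7 events:
  event 1 (t=1: INC count by 3): count (absent) -> 3
  event 2 (t=4: INC max by 13): count unchanged
  event 3 (t=10: SET total = 28): count unchanged
  event 4 (t=12: DEC count by 1): count 3 -> 2
  event 5 (t=22: SET max = 22): count unchanged
  event 6 (t=31: DEC total by 15): count unchanged
  event 7 (t=36: DEL max): count unchanged
Final: count = 2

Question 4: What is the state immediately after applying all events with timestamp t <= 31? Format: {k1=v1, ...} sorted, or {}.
Apply events with t <= 31 (6 events):
  after event 1 (t=1: INC count by 3): {count=3}
  after event 2 (t=4: INC max by 13): {count=3, max=13}
  after event 3 (t=10: SET total = 28): {count=3, max=13, total=28}
  after event 4 (t=12: DEC count by 1): {count=2, max=13, total=28}
  after event 5 (t=22: SET max = 22): {count=2, max=22, total=28}
  after event 6 (t=31: DEC total by 15): {count=2, max=22, total=13}

Answer: {count=2, max=22, total=13}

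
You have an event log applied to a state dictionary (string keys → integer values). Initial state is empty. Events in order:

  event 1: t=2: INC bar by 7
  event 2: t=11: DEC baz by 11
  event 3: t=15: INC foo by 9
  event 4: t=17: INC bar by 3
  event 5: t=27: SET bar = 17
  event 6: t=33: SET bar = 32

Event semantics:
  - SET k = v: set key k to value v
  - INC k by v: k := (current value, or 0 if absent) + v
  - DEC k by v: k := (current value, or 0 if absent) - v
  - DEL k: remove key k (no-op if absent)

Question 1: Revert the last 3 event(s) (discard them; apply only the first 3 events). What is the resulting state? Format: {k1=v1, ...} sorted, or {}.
Answer: {bar=7, baz=-11, foo=9}

Derivation:
Keep first 3 events (discard last 3):
  after event 1 (t=2: INC bar by 7): {bar=7}
  after event 2 (t=11: DEC baz by 11): {bar=7, baz=-11}
  after event 3 (t=15: INC foo by 9): {bar=7, baz=-11, foo=9}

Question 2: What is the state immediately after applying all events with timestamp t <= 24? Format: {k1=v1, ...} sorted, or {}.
Answer: {bar=10, baz=-11, foo=9}

Derivation:
Apply events with t <= 24 (4 events):
  after event 1 (t=2: INC bar by 7): {bar=7}
  after event 2 (t=11: DEC baz by 11): {bar=7, baz=-11}
  after event 3 (t=15: INC foo by 9): {bar=7, baz=-11, foo=9}
  after event 4 (t=17: INC bar by 3): {bar=10, baz=-11, foo=9}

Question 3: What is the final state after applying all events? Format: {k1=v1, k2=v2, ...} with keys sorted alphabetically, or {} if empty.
  after event 1 (t=2: INC bar by 7): {bar=7}
  after event 2 (t=11: DEC baz by 11): {bar=7, baz=-11}
  after event 3 (t=15: INC foo by 9): {bar=7, baz=-11, foo=9}
  after event 4 (t=17: INC bar by 3): {bar=10, baz=-11, foo=9}
  after event 5 (t=27: SET bar = 17): {bar=17, baz=-11, foo=9}
  after event 6 (t=33: SET bar = 32): {bar=32, baz=-11, foo=9}

Answer: {bar=32, baz=-11, foo=9}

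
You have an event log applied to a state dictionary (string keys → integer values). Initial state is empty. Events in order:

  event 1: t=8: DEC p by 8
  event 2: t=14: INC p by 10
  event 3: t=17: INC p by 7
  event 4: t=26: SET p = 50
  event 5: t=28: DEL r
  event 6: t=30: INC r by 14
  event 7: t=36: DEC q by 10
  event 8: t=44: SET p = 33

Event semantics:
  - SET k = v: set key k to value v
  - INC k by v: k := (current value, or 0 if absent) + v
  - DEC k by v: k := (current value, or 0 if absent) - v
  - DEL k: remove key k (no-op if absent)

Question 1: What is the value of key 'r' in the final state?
Answer: 14

Derivation:
Track key 'r' through all 8 events:
  event 1 (t=8: DEC p by 8): r unchanged
  event 2 (t=14: INC p by 10): r unchanged
  event 3 (t=17: INC p by 7): r unchanged
  event 4 (t=26: SET p = 50): r unchanged
  event 5 (t=28: DEL r): r (absent) -> (absent)
  event 6 (t=30: INC r by 14): r (absent) -> 14
  event 7 (t=36: DEC q by 10): r unchanged
  event 8 (t=44: SET p = 33): r unchanged
Final: r = 14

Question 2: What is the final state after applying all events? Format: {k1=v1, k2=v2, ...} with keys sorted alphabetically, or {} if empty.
Answer: {p=33, q=-10, r=14}

Derivation:
  after event 1 (t=8: DEC p by 8): {p=-8}
  after event 2 (t=14: INC p by 10): {p=2}
  after event 3 (t=17: INC p by 7): {p=9}
  after event 4 (t=26: SET p = 50): {p=50}
  after event 5 (t=28: DEL r): {p=50}
  after event 6 (t=30: INC r by 14): {p=50, r=14}
  after event 7 (t=36: DEC q by 10): {p=50, q=-10, r=14}
  after event 8 (t=44: SET p = 33): {p=33, q=-10, r=14}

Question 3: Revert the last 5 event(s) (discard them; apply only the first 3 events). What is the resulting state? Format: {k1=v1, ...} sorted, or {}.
Keep first 3 events (discard last 5):
  after event 1 (t=8: DEC p by 8): {p=-8}
  after event 2 (t=14: INC p by 10): {p=2}
  after event 3 (t=17: INC p by 7): {p=9}

Answer: {p=9}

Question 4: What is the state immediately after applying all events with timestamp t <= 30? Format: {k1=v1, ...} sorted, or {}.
Answer: {p=50, r=14}

Derivation:
Apply events with t <= 30 (6 events):
  after event 1 (t=8: DEC p by 8): {p=-8}
  after event 2 (t=14: INC p by 10): {p=2}
  after event 3 (t=17: INC p by 7): {p=9}
  after event 4 (t=26: SET p = 50): {p=50}
  after event 5 (t=28: DEL r): {p=50}
  after event 6 (t=30: INC r by 14): {p=50, r=14}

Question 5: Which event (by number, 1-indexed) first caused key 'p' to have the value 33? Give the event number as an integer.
Looking for first event where p becomes 33:
  event 1: p = -8
  event 2: p = 2
  event 3: p = 9
  event 4: p = 50
  event 5: p = 50
  event 6: p = 50
  event 7: p = 50
  event 8: p 50 -> 33  <-- first match

Answer: 8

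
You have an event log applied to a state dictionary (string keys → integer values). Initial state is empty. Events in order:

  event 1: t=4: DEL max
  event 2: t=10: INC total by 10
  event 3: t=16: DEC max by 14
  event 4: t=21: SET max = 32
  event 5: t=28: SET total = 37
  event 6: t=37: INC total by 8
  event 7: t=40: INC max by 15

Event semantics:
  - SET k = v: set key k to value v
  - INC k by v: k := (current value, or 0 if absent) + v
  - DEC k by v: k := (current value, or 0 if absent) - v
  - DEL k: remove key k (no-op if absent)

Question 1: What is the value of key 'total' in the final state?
Track key 'total' through all 7 events:
  event 1 (t=4: DEL max): total unchanged
  event 2 (t=10: INC total by 10): total (absent) -> 10
  event 3 (t=16: DEC max by 14): total unchanged
  event 4 (t=21: SET max = 32): total unchanged
  event 5 (t=28: SET total = 37): total 10 -> 37
  event 6 (t=37: INC total by 8): total 37 -> 45
  event 7 (t=40: INC max by 15): total unchanged
Final: total = 45

Answer: 45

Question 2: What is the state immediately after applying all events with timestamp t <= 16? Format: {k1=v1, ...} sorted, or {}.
Answer: {max=-14, total=10}

Derivation:
Apply events with t <= 16 (3 events):
  after event 1 (t=4: DEL max): {}
  after event 2 (t=10: INC total by 10): {total=10}
  after event 3 (t=16: DEC max by 14): {max=-14, total=10}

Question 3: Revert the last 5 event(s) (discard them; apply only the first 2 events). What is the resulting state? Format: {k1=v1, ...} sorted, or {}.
Keep first 2 events (discard last 5):
  after event 1 (t=4: DEL max): {}
  after event 2 (t=10: INC total by 10): {total=10}

Answer: {total=10}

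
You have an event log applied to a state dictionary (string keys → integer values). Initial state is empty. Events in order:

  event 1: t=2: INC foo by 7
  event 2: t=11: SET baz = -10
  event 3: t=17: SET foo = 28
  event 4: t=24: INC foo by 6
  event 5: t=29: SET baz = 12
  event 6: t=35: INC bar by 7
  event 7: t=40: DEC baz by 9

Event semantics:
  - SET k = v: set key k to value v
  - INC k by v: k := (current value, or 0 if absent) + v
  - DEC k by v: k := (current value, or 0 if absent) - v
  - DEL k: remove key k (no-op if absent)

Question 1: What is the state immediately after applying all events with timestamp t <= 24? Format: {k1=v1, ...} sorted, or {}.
Apply events with t <= 24 (4 events):
  after event 1 (t=2: INC foo by 7): {foo=7}
  after event 2 (t=11: SET baz = -10): {baz=-10, foo=7}
  after event 3 (t=17: SET foo = 28): {baz=-10, foo=28}
  after event 4 (t=24: INC foo by 6): {baz=-10, foo=34}

Answer: {baz=-10, foo=34}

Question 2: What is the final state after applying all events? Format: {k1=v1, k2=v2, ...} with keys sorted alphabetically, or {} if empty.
  after event 1 (t=2: INC foo by 7): {foo=7}
  after event 2 (t=11: SET baz = -10): {baz=-10, foo=7}
  after event 3 (t=17: SET foo = 28): {baz=-10, foo=28}
  after event 4 (t=24: INC foo by 6): {baz=-10, foo=34}
  after event 5 (t=29: SET baz = 12): {baz=12, foo=34}
  after event 6 (t=35: INC bar by 7): {bar=7, baz=12, foo=34}
  after event 7 (t=40: DEC baz by 9): {bar=7, baz=3, foo=34}

Answer: {bar=7, baz=3, foo=34}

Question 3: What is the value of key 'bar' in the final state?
Track key 'bar' through all 7 events:
  event 1 (t=2: INC foo by 7): bar unchanged
  event 2 (t=11: SET baz = -10): bar unchanged
  event 3 (t=17: SET foo = 28): bar unchanged
  event 4 (t=24: INC foo by 6): bar unchanged
  event 5 (t=29: SET baz = 12): bar unchanged
  event 6 (t=35: INC bar by 7): bar (absent) -> 7
  event 7 (t=40: DEC baz by 9): bar unchanged
Final: bar = 7

Answer: 7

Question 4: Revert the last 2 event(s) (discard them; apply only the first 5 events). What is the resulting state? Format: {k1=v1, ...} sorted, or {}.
Answer: {baz=12, foo=34}

Derivation:
Keep first 5 events (discard last 2):
  after event 1 (t=2: INC foo by 7): {foo=7}
  after event 2 (t=11: SET baz = -10): {baz=-10, foo=7}
  after event 3 (t=17: SET foo = 28): {baz=-10, foo=28}
  after event 4 (t=24: INC foo by 6): {baz=-10, foo=34}
  after event 5 (t=29: SET baz = 12): {baz=12, foo=34}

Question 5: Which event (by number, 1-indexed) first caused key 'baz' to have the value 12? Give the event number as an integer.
Looking for first event where baz becomes 12:
  event 2: baz = -10
  event 3: baz = -10
  event 4: baz = -10
  event 5: baz -10 -> 12  <-- first match

Answer: 5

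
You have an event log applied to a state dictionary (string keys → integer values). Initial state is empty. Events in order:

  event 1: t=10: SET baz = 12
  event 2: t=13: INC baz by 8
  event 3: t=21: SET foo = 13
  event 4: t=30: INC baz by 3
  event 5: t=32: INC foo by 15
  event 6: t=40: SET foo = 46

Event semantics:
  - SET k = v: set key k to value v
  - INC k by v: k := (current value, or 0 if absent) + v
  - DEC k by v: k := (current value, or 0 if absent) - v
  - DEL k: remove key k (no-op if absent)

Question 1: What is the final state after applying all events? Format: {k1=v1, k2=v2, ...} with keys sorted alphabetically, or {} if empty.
  after event 1 (t=10: SET baz = 12): {baz=12}
  after event 2 (t=13: INC baz by 8): {baz=20}
  after event 3 (t=21: SET foo = 13): {baz=20, foo=13}
  after event 4 (t=30: INC baz by 3): {baz=23, foo=13}
  after event 5 (t=32: INC foo by 15): {baz=23, foo=28}
  after event 6 (t=40: SET foo = 46): {baz=23, foo=46}

Answer: {baz=23, foo=46}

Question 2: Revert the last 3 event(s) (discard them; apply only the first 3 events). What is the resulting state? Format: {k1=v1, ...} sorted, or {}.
Keep first 3 events (discard last 3):
  after event 1 (t=10: SET baz = 12): {baz=12}
  after event 2 (t=13: INC baz by 8): {baz=20}
  after event 3 (t=21: SET foo = 13): {baz=20, foo=13}

Answer: {baz=20, foo=13}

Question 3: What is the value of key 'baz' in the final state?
Track key 'baz' through all 6 events:
  event 1 (t=10: SET baz = 12): baz (absent) -> 12
  event 2 (t=13: INC baz by 8): baz 12 -> 20
  event 3 (t=21: SET foo = 13): baz unchanged
  event 4 (t=30: INC baz by 3): baz 20 -> 23
  event 5 (t=32: INC foo by 15): baz unchanged
  event 6 (t=40: SET foo = 46): baz unchanged
Final: baz = 23

Answer: 23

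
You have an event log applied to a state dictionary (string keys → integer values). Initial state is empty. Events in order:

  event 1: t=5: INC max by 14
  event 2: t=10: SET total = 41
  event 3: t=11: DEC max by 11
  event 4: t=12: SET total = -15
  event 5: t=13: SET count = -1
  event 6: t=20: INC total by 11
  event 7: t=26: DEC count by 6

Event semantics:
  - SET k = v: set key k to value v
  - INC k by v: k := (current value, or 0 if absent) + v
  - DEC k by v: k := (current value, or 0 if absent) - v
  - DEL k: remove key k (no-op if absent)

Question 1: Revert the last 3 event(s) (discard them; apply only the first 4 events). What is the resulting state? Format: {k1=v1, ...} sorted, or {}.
Answer: {max=3, total=-15}

Derivation:
Keep first 4 events (discard last 3):
  after event 1 (t=5: INC max by 14): {max=14}
  after event 2 (t=10: SET total = 41): {max=14, total=41}
  after event 3 (t=11: DEC max by 11): {max=3, total=41}
  after event 4 (t=12: SET total = -15): {max=3, total=-15}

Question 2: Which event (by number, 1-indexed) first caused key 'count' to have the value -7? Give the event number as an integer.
Looking for first event where count becomes -7:
  event 5: count = -1
  event 6: count = -1
  event 7: count -1 -> -7  <-- first match

Answer: 7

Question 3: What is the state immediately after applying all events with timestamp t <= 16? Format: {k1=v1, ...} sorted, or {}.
Apply events with t <= 16 (5 events):
  after event 1 (t=5: INC max by 14): {max=14}
  after event 2 (t=10: SET total = 41): {max=14, total=41}
  after event 3 (t=11: DEC max by 11): {max=3, total=41}
  after event 4 (t=12: SET total = -15): {max=3, total=-15}
  after event 5 (t=13: SET count = -1): {count=-1, max=3, total=-15}

Answer: {count=-1, max=3, total=-15}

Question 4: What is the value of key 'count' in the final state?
Answer: -7

Derivation:
Track key 'count' through all 7 events:
  event 1 (t=5: INC max by 14): count unchanged
  event 2 (t=10: SET total = 41): count unchanged
  event 3 (t=11: DEC max by 11): count unchanged
  event 4 (t=12: SET total = -15): count unchanged
  event 5 (t=13: SET count = -1): count (absent) -> -1
  event 6 (t=20: INC total by 11): count unchanged
  event 7 (t=26: DEC count by 6): count -1 -> -7
Final: count = -7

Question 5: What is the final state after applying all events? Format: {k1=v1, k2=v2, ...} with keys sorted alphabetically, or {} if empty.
  after event 1 (t=5: INC max by 14): {max=14}
  after event 2 (t=10: SET total = 41): {max=14, total=41}
  after event 3 (t=11: DEC max by 11): {max=3, total=41}
  after event 4 (t=12: SET total = -15): {max=3, total=-15}
  after event 5 (t=13: SET count = -1): {count=-1, max=3, total=-15}
  after event 6 (t=20: INC total by 11): {count=-1, max=3, total=-4}
  after event 7 (t=26: DEC count by 6): {count=-7, max=3, total=-4}

Answer: {count=-7, max=3, total=-4}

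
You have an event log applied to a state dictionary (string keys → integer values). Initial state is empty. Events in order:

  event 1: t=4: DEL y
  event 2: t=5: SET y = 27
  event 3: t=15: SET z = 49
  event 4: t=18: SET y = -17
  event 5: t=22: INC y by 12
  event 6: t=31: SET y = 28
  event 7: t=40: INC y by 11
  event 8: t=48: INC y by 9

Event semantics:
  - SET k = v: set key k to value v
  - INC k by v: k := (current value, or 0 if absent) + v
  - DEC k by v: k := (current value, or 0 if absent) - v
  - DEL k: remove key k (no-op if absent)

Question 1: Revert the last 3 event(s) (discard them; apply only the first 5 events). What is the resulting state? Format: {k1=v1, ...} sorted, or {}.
Answer: {y=-5, z=49}

Derivation:
Keep first 5 events (discard last 3):
  after event 1 (t=4: DEL y): {}
  after event 2 (t=5: SET y = 27): {y=27}
  after event 3 (t=15: SET z = 49): {y=27, z=49}
  after event 4 (t=18: SET y = -17): {y=-17, z=49}
  after event 5 (t=22: INC y by 12): {y=-5, z=49}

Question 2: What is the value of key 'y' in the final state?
Track key 'y' through all 8 events:
  event 1 (t=4: DEL y): y (absent) -> (absent)
  event 2 (t=5: SET y = 27): y (absent) -> 27
  event 3 (t=15: SET z = 49): y unchanged
  event 4 (t=18: SET y = -17): y 27 -> -17
  event 5 (t=22: INC y by 12): y -17 -> -5
  event 6 (t=31: SET y = 28): y -5 -> 28
  event 7 (t=40: INC y by 11): y 28 -> 39
  event 8 (t=48: INC y by 9): y 39 -> 48
Final: y = 48

Answer: 48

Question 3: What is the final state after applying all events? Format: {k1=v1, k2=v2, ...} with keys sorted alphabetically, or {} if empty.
  after event 1 (t=4: DEL y): {}
  after event 2 (t=5: SET y = 27): {y=27}
  after event 3 (t=15: SET z = 49): {y=27, z=49}
  after event 4 (t=18: SET y = -17): {y=-17, z=49}
  after event 5 (t=22: INC y by 12): {y=-5, z=49}
  after event 6 (t=31: SET y = 28): {y=28, z=49}
  after event 7 (t=40: INC y by 11): {y=39, z=49}
  after event 8 (t=48: INC y by 9): {y=48, z=49}

Answer: {y=48, z=49}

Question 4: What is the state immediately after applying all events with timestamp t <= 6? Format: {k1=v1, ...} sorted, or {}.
Answer: {y=27}

Derivation:
Apply events with t <= 6 (2 events):
  after event 1 (t=4: DEL y): {}
  after event 2 (t=5: SET y = 27): {y=27}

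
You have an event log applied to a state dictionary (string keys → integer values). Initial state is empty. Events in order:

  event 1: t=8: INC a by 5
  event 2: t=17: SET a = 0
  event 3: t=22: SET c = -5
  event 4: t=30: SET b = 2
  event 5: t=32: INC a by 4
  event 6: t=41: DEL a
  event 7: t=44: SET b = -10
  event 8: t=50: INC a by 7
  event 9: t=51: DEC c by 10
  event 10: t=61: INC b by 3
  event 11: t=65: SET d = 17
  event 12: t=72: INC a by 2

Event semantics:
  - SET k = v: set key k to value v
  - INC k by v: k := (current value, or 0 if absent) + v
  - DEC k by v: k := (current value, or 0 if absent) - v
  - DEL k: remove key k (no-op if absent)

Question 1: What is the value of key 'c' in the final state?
Answer: -15

Derivation:
Track key 'c' through all 12 events:
  event 1 (t=8: INC a by 5): c unchanged
  event 2 (t=17: SET a = 0): c unchanged
  event 3 (t=22: SET c = -5): c (absent) -> -5
  event 4 (t=30: SET b = 2): c unchanged
  event 5 (t=32: INC a by 4): c unchanged
  event 6 (t=41: DEL a): c unchanged
  event 7 (t=44: SET b = -10): c unchanged
  event 8 (t=50: INC a by 7): c unchanged
  event 9 (t=51: DEC c by 10): c -5 -> -15
  event 10 (t=61: INC b by 3): c unchanged
  event 11 (t=65: SET d = 17): c unchanged
  event 12 (t=72: INC a by 2): c unchanged
Final: c = -15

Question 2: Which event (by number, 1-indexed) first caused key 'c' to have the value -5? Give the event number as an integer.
Looking for first event where c becomes -5:
  event 3: c (absent) -> -5  <-- first match

Answer: 3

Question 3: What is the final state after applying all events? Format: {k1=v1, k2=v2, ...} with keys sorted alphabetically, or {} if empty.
  after event 1 (t=8: INC a by 5): {a=5}
  after event 2 (t=17: SET a = 0): {a=0}
  after event 3 (t=22: SET c = -5): {a=0, c=-5}
  after event 4 (t=30: SET b = 2): {a=0, b=2, c=-5}
  after event 5 (t=32: INC a by 4): {a=4, b=2, c=-5}
  after event 6 (t=41: DEL a): {b=2, c=-5}
  after event 7 (t=44: SET b = -10): {b=-10, c=-5}
  after event 8 (t=50: INC a by 7): {a=7, b=-10, c=-5}
  after event 9 (t=51: DEC c by 10): {a=7, b=-10, c=-15}
  after event 10 (t=61: INC b by 3): {a=7, b=-7, c=-15}
  after event 11 (t=65: SET d = 17): {a=7, b=-7, c=-15, d=17}
  after event 12 (t=72: INC a by 2): {a=9, b=-7, c=-15, d=17}

Answer: {a=9, b=-7, c=-15, d=17}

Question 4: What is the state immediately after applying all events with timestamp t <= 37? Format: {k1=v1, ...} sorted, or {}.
Apply events with t <= 37 (5 events):
  after event 1 (t=8: INC a by 5): {a=5}
  after event 2 (t=17: SET a = 0): {a=0}
  after event 3 (t=22: SET c = -5): {a=0, c=-5}
  after event 4 (t=30: SET b = 2): {a=0, b=2, c=-5}
  after event 5 (t=32: INC a by 4): {a=4, b=2, c=-5}

Answer: {a=4, b=2, c=-5}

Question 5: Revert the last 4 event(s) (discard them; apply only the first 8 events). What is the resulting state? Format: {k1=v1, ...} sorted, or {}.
Keep first 8 events (discard last 4):
  after event 1 (t=8: INC a by 5): {a=5}
  after event 2 (t=17: SET a = 0): {a=0}
  after event 3 (t=22: SET c = -5): {a=0, c=-5}
  after event 4 (t=30: SET b = 2): {a=0, b=2, c=-5}
  after event 5 (t=32: INC a by 4): {a=4, b=2, c=-5}
  after event 6 (t=41: DEL a): {b=2, c=-5}
  after event 7 (t=44: SET b = -10): {b=-10, c=-5}
  after event 8 (t=50: INC a by 7): {a=7, b=-10, c=-5}

Answer: {a=7, b=-10, c=-5}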